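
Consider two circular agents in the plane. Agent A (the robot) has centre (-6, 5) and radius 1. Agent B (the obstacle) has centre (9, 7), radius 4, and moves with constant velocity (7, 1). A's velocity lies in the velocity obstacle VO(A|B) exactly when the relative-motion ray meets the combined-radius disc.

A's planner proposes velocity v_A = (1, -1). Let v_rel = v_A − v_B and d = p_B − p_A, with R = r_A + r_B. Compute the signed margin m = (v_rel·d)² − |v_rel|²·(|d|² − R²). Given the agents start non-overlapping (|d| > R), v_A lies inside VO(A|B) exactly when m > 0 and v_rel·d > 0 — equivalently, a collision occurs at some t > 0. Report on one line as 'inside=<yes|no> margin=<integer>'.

d = (15, 2),  |d|² = 229;  R = 1+4 = 5,  c = 229−5² = 204
v_rel = (-6, -2),  |v_rel|² = 40;  v_rel·d = (-6)·(15) + (-2)·(2) = -94
40·t² + 188·t + 204 = 0  ⇒  m = (-94)² − 40·204 = 676
m = 676 > 0,  v_rel·d = -94 < 0  ⇒  outside

inside=no margin=676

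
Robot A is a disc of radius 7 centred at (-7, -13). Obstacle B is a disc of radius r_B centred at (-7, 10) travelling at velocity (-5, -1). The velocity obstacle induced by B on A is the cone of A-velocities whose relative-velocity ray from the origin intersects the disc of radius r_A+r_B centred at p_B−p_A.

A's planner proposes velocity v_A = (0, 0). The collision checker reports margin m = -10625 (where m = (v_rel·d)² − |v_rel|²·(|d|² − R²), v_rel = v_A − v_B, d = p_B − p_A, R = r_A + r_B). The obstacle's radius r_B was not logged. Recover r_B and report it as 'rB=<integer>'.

m = -10625
d = (0, 23);  v_rel = (5, 1),  |v_rel|² = 26
v_rel×d = (5)·(23) − (1)·(0) = 115
since m = R²·26 − 115²:  R² = (13225 + -10625) / 26 = 100
R = √100 = 10  ⇒  r_B = 10 − 7 = 3

rB=3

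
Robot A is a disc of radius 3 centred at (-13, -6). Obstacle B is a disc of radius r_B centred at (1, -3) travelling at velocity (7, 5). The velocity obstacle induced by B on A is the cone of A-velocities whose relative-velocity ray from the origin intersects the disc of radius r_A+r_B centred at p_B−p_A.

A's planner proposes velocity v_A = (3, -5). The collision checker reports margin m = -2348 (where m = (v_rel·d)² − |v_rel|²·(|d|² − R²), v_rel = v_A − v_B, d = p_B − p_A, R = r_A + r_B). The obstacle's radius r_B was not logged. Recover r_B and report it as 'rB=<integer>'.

m = -2348
d = (14, 3);  v_rel = (-4, -10),  |v_rel|² = 116
v_rel×d = (-4)·(3) − (-10)·(14) = 128
since m = R²·116 − 128²:  R² = (16384 + -2348) / 116 = 121
R = √121 = 11  ⇒  r_B = 11 − 3 = 8

rB=8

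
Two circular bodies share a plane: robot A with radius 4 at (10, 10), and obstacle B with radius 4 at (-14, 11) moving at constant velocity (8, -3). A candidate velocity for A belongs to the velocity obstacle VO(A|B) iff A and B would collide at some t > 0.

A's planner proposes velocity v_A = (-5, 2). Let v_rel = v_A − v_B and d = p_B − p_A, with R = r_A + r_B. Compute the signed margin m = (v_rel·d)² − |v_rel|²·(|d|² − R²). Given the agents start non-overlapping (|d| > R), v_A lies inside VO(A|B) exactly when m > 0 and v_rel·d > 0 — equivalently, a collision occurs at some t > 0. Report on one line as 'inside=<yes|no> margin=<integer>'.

d = (-24, 1),  |d|² = 577;  R = 4+4 = 8,  c = 577−8² = 513
v_rel = (-13, 5),  |v_rel|² = 194;  v_rel·d = (-13)·(-24) + (5)·(1) = 317
194·t² − 634·t + 513 = 0  ⇒  m = 317² − 194·513 = 967
m = 967 > 0,  v_rel·d = 317 > 0  ⇒  inside

inside=yes margin=967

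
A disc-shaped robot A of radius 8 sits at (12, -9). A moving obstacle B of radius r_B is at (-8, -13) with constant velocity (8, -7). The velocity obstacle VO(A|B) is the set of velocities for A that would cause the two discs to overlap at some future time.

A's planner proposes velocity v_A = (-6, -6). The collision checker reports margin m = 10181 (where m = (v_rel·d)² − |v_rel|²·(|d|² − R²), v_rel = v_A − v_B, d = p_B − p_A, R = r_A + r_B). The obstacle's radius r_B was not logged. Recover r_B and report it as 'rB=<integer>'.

m = 10181
d = (-20, -4);  v_rel = (-14, 1),  |v_rel|² = 197
v_rel×d = (-14)·(-4) − (1)·(-20) = 76
since m = R²·197 − 76²:  R² = (5776 + 10181) / 197 = 81
R = √81 = 9  ⇒  r_B = 9 − 8 = 1

rB=1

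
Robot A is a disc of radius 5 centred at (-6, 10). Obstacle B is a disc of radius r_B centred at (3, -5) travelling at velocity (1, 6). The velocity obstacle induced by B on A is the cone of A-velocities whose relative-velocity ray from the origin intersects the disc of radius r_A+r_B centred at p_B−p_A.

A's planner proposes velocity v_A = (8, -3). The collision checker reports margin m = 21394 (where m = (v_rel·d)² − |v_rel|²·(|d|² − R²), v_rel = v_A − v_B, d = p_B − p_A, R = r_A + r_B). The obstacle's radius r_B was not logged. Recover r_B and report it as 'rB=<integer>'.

m = 21394
d = (9, -15);  v_rel = (7, -9),  |v_rel|² = 130
v_rel×d = (7)·(-15) − (-9)·(9) = -24
since m = R²·130 − (-24)²:  R² = (576 + 21394) / 130 = 169
R = √169 = 13  ⇒  r_B = 13 − 5 = 8

rB=8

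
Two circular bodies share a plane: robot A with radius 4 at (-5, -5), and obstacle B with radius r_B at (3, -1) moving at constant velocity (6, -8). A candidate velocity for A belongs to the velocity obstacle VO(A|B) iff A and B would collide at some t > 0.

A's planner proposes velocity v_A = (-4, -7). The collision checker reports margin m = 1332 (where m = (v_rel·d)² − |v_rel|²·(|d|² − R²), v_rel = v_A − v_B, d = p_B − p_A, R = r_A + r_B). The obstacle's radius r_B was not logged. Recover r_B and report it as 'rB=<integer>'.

m = 1332
d = (8, 4);  v_rel = (-10, 1),  |v_rel|² = 101
v_rel×d = (-10)·(4) − (1)·(8) = -48
since m = R²·101 − (-48)²:  R² = (2304 + 1332) / 101 = 36
R = √36 = 6  ⇒  r_B = 6 − 4 = 2

rB=2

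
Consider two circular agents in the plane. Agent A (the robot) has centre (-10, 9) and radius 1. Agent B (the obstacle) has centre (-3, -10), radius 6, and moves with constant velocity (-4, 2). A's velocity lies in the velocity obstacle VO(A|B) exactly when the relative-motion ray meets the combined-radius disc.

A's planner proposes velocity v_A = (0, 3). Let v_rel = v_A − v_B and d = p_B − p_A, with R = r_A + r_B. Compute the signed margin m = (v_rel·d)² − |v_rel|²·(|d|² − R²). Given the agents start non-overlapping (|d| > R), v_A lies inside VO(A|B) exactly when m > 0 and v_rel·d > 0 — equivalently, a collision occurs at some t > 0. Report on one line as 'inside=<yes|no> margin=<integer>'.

d = (7, -19),  |d|² = 410;  R = 1+6 = 7,  c = 410−7² = 361
v_rel = (4, 1),  |v_rel|² = 17;  v_rel·d = (4)·(7) + (1)·(-19) = 9
17·t² − 18·t + 361 = 0  ⇒  m = 9² − 17·361 = -6056
m = -6056 < 0,  v_rel·d = 9 > 0  ⇒  outside

inside=no margin=-6056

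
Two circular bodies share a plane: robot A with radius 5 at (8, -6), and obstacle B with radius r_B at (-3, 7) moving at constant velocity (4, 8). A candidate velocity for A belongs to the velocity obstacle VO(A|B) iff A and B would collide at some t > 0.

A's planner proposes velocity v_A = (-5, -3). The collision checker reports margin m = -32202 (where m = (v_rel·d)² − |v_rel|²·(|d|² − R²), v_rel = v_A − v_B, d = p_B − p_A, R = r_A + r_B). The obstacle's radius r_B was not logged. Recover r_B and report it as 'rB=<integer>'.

m = -32202
d = (-11, 13);  v_rel = (-9, -11),  |v_rel|² = 202
v_rel×d = (-9)·(13) − (-11)·(-11) = -238
since m = R²·202 − (-238)²:  R² = (56644 + -32202) / 202 = 121
R = √121 = 11  ⇒  r_B = 11 − 5 = 6

rB=6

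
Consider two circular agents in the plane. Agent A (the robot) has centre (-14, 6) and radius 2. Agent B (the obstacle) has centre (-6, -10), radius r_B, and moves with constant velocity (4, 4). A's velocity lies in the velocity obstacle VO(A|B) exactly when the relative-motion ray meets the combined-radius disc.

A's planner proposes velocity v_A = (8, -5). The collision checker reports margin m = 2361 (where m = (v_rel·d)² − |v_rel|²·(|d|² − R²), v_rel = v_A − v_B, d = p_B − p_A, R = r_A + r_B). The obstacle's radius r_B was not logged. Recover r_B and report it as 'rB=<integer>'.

m = 2361
d = (8, -16);  v_rel = (4, -9),  |v_rel|² = 97
v_rel×d = (4)·(-16) − (-9)·(8) = 8
since m = R²·97 − 8²:  R² = (64 + 2361) / 97 = 25
R = √25 = 5  ⇒  r_B = 5 − 2 = 3

rB=3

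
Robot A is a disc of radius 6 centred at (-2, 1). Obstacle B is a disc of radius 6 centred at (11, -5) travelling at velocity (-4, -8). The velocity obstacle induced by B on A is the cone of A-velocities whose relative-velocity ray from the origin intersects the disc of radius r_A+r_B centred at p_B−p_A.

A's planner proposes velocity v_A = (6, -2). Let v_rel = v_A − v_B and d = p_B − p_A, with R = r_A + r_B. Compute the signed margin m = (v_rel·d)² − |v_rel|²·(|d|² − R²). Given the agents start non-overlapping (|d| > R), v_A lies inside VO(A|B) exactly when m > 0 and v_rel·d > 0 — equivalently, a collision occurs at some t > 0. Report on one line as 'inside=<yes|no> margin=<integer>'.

d = (13, -6),  |d|² = 205;  R = 6+6 = 12,  c = 205−12² = 61
v_rel = (10, 6),  |v_rel|² = 136;  v_rel·d = (10)·(13) + (6)·(-6) = 94
136·t² − 188·t + 61 = 0  ⇒  m = 94² − 136·61 = 540
m = 540 > 0,  v_rel·d = 94 > 0  ⇒  inside

inside=yes margin=540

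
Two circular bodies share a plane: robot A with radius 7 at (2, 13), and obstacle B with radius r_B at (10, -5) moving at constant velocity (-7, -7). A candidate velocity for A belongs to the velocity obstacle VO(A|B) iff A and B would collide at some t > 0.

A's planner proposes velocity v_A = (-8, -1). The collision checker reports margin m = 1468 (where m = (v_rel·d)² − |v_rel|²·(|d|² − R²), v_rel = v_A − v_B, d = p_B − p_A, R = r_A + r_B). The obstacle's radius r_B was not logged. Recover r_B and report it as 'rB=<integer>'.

m = 1468
d = (8, -18);  v_rel = (-1, 6),  |v_rel|² = 37
v_rel×d = (-1)·(-18) − (6)·(8) = -30
since m = R²·37 − (-30)²:  R² = (900 + 1468) / 37 = 64
R = √64 = 8  ⇒  r_B = 8 − 7 = 1

rB=1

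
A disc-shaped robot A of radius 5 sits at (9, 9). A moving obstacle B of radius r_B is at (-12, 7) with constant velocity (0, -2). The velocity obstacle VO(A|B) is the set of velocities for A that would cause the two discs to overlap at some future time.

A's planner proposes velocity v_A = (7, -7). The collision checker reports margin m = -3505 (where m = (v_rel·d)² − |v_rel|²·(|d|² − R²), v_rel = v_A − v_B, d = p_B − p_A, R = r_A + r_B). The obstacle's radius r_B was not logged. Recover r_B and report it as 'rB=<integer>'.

m = -3505
d = (-21, -2);  v_rel = (7, -5),  |v_rel|² = 74
v_rel×d = (7)·(-2) − (-5)·(-21) = -119
since m = R²·74 − (-119)²:  R² = (14161 + -3505) / 74 = 144
R = √144 = 12  ⇒  r_B = 12 − 5 = 7

rB=7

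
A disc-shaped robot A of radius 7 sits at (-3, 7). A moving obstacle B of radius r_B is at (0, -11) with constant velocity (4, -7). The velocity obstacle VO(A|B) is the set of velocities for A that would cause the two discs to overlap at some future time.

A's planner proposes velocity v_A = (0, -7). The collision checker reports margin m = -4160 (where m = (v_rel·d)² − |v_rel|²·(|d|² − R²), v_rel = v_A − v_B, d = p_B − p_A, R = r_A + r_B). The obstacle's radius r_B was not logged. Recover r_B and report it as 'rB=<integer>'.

m = -4160
d = (3, -18);  v_rel = (-4, 0),  |v_rel|² = 16
v_rel×d = (-4)·(-18) − (0)·(3) = 72
since m = R²·16 − 72²:  R² = (5184 + -4160) / 16 = 64
R = √64 = 8  ⇒  r_B = 8 − 7 = 1

rB=1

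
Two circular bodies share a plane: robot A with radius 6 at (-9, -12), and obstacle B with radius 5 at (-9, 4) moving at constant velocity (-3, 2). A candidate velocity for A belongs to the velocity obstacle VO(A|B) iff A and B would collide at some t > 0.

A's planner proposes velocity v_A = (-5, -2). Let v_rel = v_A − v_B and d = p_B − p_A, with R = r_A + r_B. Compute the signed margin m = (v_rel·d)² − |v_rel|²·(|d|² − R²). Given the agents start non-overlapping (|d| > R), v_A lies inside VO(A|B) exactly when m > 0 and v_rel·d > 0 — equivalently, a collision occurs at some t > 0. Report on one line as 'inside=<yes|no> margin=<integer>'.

d = (0, 16),  |d|² = 256;  R = 6+5 = 11,  c = 256−11² = 135
v_rel = (-2, -4),  |v_rel|² = 20;  v_rel·d = (-2)·(0) + (-4)·(16) = -64
20·t² + 128·t + 135 = 0  ⇒  m = (-64)² − 20·135 = 1396
m = 1396 > 0,  v_rel·d = -64 < 0  ⇒  outside

inside=no margin=1396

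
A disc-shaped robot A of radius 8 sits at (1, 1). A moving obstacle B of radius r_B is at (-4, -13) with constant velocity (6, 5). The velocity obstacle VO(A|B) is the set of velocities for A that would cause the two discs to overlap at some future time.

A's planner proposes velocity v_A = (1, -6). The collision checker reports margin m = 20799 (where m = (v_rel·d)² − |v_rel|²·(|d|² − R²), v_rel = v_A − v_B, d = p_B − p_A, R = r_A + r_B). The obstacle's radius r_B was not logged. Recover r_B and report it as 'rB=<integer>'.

m = 20799
d = (-5, -14);  v_rel = (-5, -11),  |v_rel|² = 146
v_rel×d = (-5)·(-14) − (-11)·(-5) = 15
since m = R²·146 − 15²:  R² = (225 + 20799) / 146 = 144
R = √144 = 12  ⇒  r_B = 12 − 8 = 4

rB=4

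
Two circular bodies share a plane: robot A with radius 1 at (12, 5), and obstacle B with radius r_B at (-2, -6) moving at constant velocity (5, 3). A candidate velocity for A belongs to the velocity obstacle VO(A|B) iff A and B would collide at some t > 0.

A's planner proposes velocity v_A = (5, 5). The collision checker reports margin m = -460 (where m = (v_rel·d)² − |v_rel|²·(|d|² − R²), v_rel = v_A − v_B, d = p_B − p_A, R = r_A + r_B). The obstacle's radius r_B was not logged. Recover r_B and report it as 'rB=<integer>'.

m = -460
d = (-14, -11);  v_rel = (0, 2),  |v_rel|² = 4
v_rel×d = (0)·(-11) − (2)·(-14) = 28
since m = R²·4 − 28²:  R² = (784 + -460) / 4 = 81
R = √81 = 9  ⇒  r_B = 9 − 1 = 8

rB=8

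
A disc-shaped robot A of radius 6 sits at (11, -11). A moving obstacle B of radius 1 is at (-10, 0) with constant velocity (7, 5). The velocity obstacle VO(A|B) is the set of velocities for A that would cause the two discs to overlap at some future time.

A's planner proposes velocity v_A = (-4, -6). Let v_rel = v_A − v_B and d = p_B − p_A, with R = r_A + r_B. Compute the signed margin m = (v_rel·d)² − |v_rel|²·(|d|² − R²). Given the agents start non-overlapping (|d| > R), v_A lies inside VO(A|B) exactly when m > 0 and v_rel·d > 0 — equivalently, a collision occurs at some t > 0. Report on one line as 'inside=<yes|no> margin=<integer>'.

d = (-21, 11),  |d|² = 562;  R = 6+1 = 7,  c = 562−7² = 513
v_rel = (-11, -11),  |v_rel|² = 242;  v_rel·d = (-11)·(-21) + (-11)·(11) = 110
242·t² − 220·t + 513 = 0  ⇒  m = 110² − 242·513 = -112046
m = -112046 < 0,  v_rel·d = 110 > 0  ⇒  outside

inside=no margin=-112046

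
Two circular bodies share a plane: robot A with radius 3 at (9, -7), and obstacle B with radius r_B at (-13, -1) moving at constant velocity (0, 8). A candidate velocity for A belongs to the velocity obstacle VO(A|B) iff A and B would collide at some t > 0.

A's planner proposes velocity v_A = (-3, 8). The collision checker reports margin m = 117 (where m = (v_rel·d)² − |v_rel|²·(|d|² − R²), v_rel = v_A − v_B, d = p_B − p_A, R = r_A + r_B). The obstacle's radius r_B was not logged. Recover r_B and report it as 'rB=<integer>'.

m = 117
d = (-22, 6);  v_rel = (-3, 0),  |v_rel|² = 9
v_rel×d = (-3)·(6) − (0)·(-22) = -18
since m = R²·9 − (-18)²:  R² = (324 + 117) / 9 = 49
R = √49 = 7  ⇒  r_B = 7 − 3 = 4

rB=4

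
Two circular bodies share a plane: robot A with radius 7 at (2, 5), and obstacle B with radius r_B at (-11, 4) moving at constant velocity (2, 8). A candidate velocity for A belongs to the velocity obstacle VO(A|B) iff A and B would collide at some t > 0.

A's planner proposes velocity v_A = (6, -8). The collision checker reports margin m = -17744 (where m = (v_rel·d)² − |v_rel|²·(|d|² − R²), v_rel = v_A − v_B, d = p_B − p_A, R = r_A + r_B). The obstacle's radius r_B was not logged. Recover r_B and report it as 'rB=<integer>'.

m = -17744
d = (-13, -1);  v_rel = (4, -16),  |v_rel|² = 272
v_rel×d = (4)·(-1) − (-16)·(-13) = -212
since m = R²·272 − (-212)²:  R² = (44944 + -17744) / 272 = 100
R = √100 = 10  ⇒  r_B = 10 − 7 = 3

rB=3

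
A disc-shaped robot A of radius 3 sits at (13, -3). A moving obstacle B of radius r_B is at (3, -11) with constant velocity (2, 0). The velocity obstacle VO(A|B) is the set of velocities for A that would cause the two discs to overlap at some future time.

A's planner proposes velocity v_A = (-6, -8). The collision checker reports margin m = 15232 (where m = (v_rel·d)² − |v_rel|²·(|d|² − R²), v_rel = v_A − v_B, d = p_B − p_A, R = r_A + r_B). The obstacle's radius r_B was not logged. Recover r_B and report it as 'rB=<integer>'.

m = 15232
d = (-10, -8);  v_rel = (-8, -8),  |v_rel|² = 128
v_rel×d = (-8)·(-8) − (-8)·(-10) = -16
since m = R²·128 − (-16)²:  R² = (256 + 15232) / 128 = 121
R = √121 = 11  ⇒  r_B = 11 − 3 = 8

rB=8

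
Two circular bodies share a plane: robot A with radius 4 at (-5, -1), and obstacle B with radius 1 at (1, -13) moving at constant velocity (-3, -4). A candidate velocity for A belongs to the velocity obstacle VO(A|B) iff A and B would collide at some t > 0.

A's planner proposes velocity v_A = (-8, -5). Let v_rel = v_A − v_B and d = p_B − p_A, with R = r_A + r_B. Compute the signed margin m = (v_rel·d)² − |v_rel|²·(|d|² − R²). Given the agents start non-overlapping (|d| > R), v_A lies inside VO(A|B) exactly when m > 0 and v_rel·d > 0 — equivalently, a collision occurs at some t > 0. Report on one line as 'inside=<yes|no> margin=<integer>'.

d = (6, -12),  |d|² = 180;  R = 4+1 = 5,  c = 180−5² = 155
v_rel = (-5, -1),  |v_rel|² = 26;  v_rel·d = (-5)·(6) + (-1)·(-12) = -18
26·t² + 36·t + 155 = 0  ⇒  m = (-18)² − 26·155 = -3706
m = -3706 < 0,  v_rel·d = -18 < 0  ⇒  outside

inside=no margin=-3706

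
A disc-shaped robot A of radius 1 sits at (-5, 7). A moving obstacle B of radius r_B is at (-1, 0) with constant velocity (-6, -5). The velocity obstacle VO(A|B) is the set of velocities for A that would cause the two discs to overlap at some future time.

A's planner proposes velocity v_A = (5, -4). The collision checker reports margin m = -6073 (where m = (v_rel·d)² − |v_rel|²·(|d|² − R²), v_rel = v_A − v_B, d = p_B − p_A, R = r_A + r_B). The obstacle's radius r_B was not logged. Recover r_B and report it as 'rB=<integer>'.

m = -6073
d = (4, -7);  v_rel = (11, 1),  |v_rel|² = 122
v_rel×d = (11)·(-7) − (1)·(4) = -81
since m = R²·122 − (-81)²:  R² = (6561 + -6073) / 122 = 4
R = √4 = 2  ⇒  r_B = 2 − 1 = 1

rB=1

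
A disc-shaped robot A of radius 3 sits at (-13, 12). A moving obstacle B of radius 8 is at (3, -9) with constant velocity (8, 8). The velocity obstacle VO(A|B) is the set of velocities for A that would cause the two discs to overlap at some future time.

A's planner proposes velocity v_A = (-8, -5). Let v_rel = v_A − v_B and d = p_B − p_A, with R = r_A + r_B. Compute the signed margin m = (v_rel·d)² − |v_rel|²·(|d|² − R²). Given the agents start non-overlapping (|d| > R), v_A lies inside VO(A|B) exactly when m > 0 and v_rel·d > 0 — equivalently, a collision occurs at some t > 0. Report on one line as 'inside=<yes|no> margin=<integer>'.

d = (16, -21),  |d|² = 697;  R = 3+8 = 11,  c = 697−11² = 576
v_rel = (-16, -13),  |v_rel|² = 425;  v_rel·d = (-16)·(16) + (-13)·(-21) = 17
425·t² − 34·t + 576 = 0  ⇒  m = 17² − 425·576 = -244511
m = -244511 < 0,  v_rel·d = 17 > 0  ⇒  outside

inside=no margin=-244511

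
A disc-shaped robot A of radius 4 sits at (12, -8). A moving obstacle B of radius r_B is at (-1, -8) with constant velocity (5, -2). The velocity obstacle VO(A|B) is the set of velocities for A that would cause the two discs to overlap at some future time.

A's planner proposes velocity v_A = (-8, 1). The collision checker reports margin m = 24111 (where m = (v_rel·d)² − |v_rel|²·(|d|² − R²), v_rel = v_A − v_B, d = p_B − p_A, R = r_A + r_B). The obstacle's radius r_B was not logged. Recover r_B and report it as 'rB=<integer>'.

m = 24111
d = (-13, 0);  v_rel = (-13, 3),  |v_rel|² = 178
v_rel×d = (-13)·(0) − (3)·(-13) = 39
since m = R²·178 − 39²:  R² = (1521 + 24111) / 178 = 144
R = √144 = 12  ⇒  r_B = 12 − 4 = 8

rB=8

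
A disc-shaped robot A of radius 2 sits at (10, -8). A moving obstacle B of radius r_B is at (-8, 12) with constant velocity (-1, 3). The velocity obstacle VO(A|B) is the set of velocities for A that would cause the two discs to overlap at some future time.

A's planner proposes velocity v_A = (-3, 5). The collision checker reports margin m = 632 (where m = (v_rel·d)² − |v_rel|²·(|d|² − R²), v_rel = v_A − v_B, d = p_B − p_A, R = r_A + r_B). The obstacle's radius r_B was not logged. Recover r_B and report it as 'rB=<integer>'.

m = 632
d = (-18, 20);  v_rel = (-2, 2),  |v_rel|² = 8
v_rel×d = (-2)·(20) − (2)·(-18) = -4
since m = R²·8 − (-4)²:  R² = (16 + 632) / 8 = 81
R = √81 = 9  ⇒  r_B = 9 − 2 = 7

rB=7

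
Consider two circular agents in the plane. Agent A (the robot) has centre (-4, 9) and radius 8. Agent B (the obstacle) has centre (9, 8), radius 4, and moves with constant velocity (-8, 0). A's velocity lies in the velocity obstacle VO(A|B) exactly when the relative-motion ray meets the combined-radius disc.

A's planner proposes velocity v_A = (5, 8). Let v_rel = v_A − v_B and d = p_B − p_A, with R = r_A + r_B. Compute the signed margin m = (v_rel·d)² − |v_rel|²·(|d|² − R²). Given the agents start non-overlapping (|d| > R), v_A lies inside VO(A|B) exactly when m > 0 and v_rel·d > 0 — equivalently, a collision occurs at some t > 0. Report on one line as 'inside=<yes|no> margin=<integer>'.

d = (13, -1),  |d|² = 170;  R = 8+4 = 12,  c = 170−12² = 26
v_rel = (13, 8),  |v_rel|² = 233;  v_rel·d = (13)·(13) + (8)·(-1) = 161
233·t² − 322·t + 26 = 0  ⇒  m = 161² − 233·26 = 19863
m = 19863 > 0,  v_rel·d = 161 > 0  ⇒  inside

inside=yes margin=19863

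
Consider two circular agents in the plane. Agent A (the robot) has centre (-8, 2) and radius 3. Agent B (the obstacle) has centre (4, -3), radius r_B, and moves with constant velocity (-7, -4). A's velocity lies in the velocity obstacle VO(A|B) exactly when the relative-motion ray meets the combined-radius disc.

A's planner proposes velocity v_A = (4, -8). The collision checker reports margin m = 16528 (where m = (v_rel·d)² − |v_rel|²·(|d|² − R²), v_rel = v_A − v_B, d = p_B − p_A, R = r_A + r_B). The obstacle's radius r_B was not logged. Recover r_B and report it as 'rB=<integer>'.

m = 16528
d = (12, -5);  v_rel = (11, -4),  |v_rel|² = 137
v_rel×d = (11)·(-5) − (-4)·(12) = -7
since m = R²·137 − (-7)²:  R² = (49 + 16528) / 137 = 121
R = √121 = 11  ⇒  r_B = 11 − 3 = 8

rB=8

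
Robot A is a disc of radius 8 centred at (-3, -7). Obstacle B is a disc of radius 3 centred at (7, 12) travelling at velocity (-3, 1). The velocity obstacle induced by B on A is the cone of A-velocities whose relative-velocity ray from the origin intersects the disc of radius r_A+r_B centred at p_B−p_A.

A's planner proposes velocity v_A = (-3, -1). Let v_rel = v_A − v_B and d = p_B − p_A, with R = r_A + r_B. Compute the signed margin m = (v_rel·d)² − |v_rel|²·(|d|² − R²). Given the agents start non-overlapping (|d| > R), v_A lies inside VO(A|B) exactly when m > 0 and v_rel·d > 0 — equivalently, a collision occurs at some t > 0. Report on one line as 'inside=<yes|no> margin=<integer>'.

d = (10, 19),  |d|² = 461;  R = 8+3 = 11,  c = 461−11² = 340
v_rel = (0, -2),  |v_rel|² = 4;  v_rel·d = (0)·(10) + (-2)·(19) = -38
4·t² + 76·t + 340 = 0  ⇒  m = (-38)² − 4·340 = 84
m = 84 > 0,  v_rel·d = -38 < 0  ⇒  outside

inside=no margin=84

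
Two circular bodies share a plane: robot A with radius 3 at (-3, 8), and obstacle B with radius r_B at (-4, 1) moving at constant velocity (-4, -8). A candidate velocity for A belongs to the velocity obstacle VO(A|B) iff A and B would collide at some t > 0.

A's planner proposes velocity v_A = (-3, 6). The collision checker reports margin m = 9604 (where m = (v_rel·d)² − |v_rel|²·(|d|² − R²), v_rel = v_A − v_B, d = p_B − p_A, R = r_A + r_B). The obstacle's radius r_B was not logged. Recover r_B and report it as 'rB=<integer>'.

m = 9604
d = (-1, -7);  v_rel = (1, 14),  |v_rel|² = 197
v_rel×d = (1)·(-7) − (14)·(-1) = 7
since m = R²·197 − 7²:  R² = (49 + 9604) / 197 = 49
R = √49 = 7  ⇒  r_B = 7 − 3 = 4

rB=4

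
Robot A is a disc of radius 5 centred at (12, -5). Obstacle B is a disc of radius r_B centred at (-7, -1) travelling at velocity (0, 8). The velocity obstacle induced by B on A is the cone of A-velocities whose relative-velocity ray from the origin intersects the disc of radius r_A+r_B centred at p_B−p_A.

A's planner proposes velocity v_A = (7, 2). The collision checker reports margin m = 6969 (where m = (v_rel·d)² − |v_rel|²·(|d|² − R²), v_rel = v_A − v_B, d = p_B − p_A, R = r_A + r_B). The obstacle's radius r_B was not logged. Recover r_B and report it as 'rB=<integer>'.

m = 6969
d = (-19, 4);  v_rel = (7, -6),  |v_rel|² = 85
v_rel×d = (7)·(4) − (-6)·(-19) = -86
since m = R²·85 − (-86)²:  R² = (7396 + 6969) / 85 = 169
R = √169 = 13  ⇒  r_B = 13 − 5 = 8

rB=8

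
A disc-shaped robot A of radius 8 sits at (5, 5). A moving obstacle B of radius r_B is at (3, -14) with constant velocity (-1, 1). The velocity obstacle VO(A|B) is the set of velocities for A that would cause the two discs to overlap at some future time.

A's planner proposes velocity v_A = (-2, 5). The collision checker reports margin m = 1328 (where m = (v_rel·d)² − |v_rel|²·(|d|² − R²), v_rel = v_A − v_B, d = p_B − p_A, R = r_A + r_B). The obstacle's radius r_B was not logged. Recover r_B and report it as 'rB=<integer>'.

m = 1328
d = (-2, -19);  v_rel = (-1, 4),  |v_rel|² = 17
v_rel×d = (-1)·(-19) − (4)·(-2) = 27
since m = R²·17 − 27²:  R² = (729 + 1328) / 17 = 121
R = √121 = 11  ⇒  r_B = 11 − 8 = 3

rB=3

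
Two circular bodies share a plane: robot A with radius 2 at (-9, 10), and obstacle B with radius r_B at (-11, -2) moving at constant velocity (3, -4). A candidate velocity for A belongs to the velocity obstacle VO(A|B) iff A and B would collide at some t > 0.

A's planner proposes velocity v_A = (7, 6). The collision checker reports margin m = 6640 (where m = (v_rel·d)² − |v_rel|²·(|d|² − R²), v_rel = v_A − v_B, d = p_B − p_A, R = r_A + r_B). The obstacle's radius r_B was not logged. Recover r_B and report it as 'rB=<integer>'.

m = 6640
d = (-2, -12);  v_rel = (4, 10),  |v_rel|² = 116
v_rel×d = (4)·(-12) − (10)·(-2) = -28
since m = R²·116 − (-28)²:  R² = (784 + 6640) / 116 = 64
R = √64 = 8  ⇒  r_B = 8 − 2 = 6

rB=6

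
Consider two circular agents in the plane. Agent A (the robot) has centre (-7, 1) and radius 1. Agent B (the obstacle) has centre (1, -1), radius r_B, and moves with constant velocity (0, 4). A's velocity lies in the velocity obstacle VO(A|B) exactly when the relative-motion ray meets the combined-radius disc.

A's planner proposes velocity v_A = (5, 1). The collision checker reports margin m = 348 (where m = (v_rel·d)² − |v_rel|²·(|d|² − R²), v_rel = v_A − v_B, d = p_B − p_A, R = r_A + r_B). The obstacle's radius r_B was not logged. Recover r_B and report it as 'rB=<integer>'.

m = 348
d = (8, -2);  v_rel = (5, -3),  |v_rel|² = 34
v_rel×d = (5)·(-2) − (-3)·(8) = 14
since m = R²·34 − 14²:  R² = (196 + 348) / 34 = 16
R = √16 = 4  ⇒  r_B = 4 − 1 = 3

rB=3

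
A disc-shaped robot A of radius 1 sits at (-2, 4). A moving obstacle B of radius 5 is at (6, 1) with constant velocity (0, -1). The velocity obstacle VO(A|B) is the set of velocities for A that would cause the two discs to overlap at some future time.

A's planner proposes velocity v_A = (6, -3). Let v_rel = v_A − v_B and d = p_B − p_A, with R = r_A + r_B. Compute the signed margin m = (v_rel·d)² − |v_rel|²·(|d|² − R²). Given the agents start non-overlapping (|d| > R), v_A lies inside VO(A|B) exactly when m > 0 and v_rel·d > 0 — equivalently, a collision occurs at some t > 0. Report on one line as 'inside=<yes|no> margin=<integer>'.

d = (8, -3),  |d|² = 73;  R = 1+5 = 6,  c = 73−6² = 37
v_rel = (6, -2),  |v_rel|² = 40;  v_rel·d = (6)·(8) + (-2)·(-3) = 54
40·t² − 108·t + 37 = 0  ⇒  m = 54² − 40·37 = 1436
m = 1436 > 0,  v_rel·d = 54 > 0  ⇒  inside

inside=yes margin=1436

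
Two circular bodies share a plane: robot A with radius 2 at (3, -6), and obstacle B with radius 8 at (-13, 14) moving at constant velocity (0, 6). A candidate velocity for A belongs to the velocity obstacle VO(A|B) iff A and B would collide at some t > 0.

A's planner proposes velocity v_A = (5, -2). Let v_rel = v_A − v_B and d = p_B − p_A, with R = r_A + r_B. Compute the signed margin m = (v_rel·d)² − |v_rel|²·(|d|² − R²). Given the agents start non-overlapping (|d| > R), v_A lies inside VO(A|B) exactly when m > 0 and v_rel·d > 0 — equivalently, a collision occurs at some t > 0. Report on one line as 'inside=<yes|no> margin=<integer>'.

d = (-16, 20),  |d|² = 656;  R = 2+8 = 10,  c = 656−10² = 556
v_rel = (5, -8),  |v_rel|² = 89;  v_rel·d = (5)·(-16) + (-8)·(20) = -240
89·t² + 480·t + 556 = 0  ⇒  m = (-240)² − 89·556 = 8116
m = 8116 > 0,  v_rel·d = -240 < 0  ⇒  outside

inside=no margin=8116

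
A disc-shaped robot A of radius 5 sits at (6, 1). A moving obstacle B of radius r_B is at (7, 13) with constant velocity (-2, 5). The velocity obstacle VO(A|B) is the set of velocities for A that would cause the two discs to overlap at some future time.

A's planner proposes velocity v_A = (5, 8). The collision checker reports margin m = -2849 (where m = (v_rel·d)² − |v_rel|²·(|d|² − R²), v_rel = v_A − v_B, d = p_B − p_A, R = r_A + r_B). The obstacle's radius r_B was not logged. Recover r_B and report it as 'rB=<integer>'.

m = -2849
d = (1, 12);  v_rel = (7, 3),  |v_rel|² = 58
v_rel×d = (7)·(12) − (3)·(1) = 81
since m = R²·58 − 81²:  R² = (6561 + -2849) / 58 = 64
R = √64 = 8  ⇒  r_B = 8 − 5 = 3

rB=3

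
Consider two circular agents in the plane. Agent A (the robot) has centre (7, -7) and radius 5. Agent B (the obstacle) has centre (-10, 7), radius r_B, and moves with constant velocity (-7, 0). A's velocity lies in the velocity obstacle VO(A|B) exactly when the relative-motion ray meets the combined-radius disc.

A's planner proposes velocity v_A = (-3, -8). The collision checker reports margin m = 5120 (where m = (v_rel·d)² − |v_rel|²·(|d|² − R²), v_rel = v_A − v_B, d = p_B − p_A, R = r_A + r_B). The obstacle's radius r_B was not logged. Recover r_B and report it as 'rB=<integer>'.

m = 5120
d = (-17, 14);  v_rel = (4, -8),  |v_rel|² = 80
v_rel×d = (4)·(14) − (-8)·(-17) = -80
since m = R²·80 − (-80)²:  R² = (6400 + 5120) / 80 = 144
R = √144 = 12  ⇒  r_B = 12 − 5 = 7

rB=7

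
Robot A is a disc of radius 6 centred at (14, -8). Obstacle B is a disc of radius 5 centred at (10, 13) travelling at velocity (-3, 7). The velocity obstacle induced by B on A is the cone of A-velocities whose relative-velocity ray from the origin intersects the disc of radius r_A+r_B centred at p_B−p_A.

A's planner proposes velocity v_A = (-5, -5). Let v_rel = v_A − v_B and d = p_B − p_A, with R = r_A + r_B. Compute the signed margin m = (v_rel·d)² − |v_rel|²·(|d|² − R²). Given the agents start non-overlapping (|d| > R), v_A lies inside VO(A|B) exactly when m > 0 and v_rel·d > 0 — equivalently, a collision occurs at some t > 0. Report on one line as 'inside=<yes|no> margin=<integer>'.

d = (-4, 21),  |d|² = 457;  R = 6+5 = 11,  c = 457−11² = 336
v_rel = (-2, -12),  |v_rel|² = 148;  v_rel·d = (-2)·(-4) + (-12)·(21) = -244
148·t² + 488·t + 336 = 0  ⇒  m = (-244)² − 148·336 = 9808
m = 9808 > 0,  v_rel·d = -244 < 0  ⇒  outside

inside=no margin=9808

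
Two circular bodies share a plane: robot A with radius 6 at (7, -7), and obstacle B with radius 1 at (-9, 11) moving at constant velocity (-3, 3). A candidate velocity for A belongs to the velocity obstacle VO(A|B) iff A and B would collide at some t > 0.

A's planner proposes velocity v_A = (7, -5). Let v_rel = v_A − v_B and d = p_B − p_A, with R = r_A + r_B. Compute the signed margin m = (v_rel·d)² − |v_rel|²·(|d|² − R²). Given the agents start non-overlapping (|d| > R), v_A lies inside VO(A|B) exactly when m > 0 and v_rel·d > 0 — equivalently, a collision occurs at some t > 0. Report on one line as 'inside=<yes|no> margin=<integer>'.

d = (-16, 18),  |d|² = 580;  R = 6+1 = 7,  c = 580−7² = 531
v_rel = (10, -8),  |v_rel|² = 164;  v_rel·d = (10)·(-16) + (-8)·(18) = -304
164·t² + 608·t + 531 = 0  ⇒  m = (-304)² − 164·531 = 5332
m = 5332 > 0,  v_rel·d = -304 < 0  ⇒  outside

inside=no margin=5332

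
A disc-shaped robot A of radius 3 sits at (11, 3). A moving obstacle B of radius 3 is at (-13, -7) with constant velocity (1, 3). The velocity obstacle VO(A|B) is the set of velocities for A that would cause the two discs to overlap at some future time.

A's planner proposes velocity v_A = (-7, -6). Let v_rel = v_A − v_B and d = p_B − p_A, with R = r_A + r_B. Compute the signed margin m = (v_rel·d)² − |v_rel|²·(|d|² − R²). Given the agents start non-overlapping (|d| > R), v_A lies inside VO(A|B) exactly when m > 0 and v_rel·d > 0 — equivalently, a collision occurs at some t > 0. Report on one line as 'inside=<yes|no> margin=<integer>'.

d = (-24, -10),  |d|² = 676;  R = 3+3 = 6,  c = 676−6² = 640
v_rel = (-8, -9),  |v_rel|² = 145;  v_rel·d = (-8)·(-24) + (-9)·(-10) = 282
145·t² − 564·t + 640 = 0  ⇒  m = 282² − 145·640 = -13276
m = -13276 < 0,  v_rel·d = 282 > 0  ⇒  outside

inside=no margin=-13276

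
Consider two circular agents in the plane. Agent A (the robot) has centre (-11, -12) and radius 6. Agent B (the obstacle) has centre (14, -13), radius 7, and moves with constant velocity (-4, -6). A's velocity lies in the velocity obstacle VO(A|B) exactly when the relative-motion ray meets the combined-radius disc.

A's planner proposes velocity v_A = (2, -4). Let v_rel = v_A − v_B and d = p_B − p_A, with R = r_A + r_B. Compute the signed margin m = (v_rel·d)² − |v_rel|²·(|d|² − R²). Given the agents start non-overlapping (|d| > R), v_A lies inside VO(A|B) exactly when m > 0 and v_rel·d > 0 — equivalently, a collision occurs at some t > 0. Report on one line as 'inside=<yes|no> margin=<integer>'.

d = (25, -1),  |d|² = 626;  R = 6+7 = 13,  c = 626−13² = 457
v_rel = (6, 2),  |v_rel|² = 40;  v_rel·d = (6)·(25) + (2)·(-1) = 148
40·t² − 296·t + 457 = 0  ⇒  m = 148² − 40·457 = 3624
m = 3624 > 0,  v_rel·d = 148 > 0  ⇒  inside

inside=yes margin=3624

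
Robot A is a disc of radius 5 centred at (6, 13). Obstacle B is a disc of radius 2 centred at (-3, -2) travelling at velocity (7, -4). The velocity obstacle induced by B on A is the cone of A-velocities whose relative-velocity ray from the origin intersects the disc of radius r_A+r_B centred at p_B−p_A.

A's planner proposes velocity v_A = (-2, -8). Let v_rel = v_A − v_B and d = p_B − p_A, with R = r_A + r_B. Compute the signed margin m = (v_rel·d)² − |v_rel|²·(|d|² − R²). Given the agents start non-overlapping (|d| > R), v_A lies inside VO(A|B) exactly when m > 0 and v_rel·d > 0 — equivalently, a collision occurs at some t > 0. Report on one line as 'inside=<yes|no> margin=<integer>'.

d = (-9, -15),  |d|² = 306;  R = 5+2 = 7,  c = 306−7² = 257
v_rel = (-9, -4),  |v_rel|² = 97;  v_rel·d = (-9)·(-9) + (-4)·(-15) = 141
97·t² − 282·t + 257 = 0  ⇒  m = 141² − 97·257 = -5048
m = -5048 < 0,  v_rel·d = 141 > 0  ⇒  outside

inside=no margin=-5048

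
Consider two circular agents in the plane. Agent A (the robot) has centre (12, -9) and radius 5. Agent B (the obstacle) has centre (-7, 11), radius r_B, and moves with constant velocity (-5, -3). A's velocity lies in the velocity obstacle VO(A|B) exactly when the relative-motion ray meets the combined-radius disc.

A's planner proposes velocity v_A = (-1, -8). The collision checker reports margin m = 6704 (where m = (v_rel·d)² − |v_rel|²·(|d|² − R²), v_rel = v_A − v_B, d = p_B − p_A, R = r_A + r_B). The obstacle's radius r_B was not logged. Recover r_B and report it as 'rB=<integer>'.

m = 6704
d = (-19, 20);  v_rel = (4, -5),  |v_rel|² = 41
v_rel×d = (4)·(20) − (-5)·(-19) = -15
since m = R²·41 − (-15)²:  R² = (225 + 6704) / 41 = 169
R = √169 = 13  ⇒  r_B = 13 − 5 = 8

rB=8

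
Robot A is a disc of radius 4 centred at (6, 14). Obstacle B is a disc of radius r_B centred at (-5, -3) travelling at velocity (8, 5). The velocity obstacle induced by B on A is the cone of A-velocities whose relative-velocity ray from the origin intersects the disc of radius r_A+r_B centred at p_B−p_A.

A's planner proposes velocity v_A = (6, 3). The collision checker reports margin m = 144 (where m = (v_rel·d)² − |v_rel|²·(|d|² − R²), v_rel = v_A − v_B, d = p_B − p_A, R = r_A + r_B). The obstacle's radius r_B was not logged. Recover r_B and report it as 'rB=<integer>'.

m = 144
d = (-11, -17);  v_rel = (-2, -2),  |v_rel|² = 8
v_rel×d = (-2)·(-17) − (-2)·(-11) = 12
since m = R²·8 − 12²:  R² = (144 + 144) / 8 = 36
R = √36 = 6  ⇒  r_B = 6 − 4 = 2

rB=2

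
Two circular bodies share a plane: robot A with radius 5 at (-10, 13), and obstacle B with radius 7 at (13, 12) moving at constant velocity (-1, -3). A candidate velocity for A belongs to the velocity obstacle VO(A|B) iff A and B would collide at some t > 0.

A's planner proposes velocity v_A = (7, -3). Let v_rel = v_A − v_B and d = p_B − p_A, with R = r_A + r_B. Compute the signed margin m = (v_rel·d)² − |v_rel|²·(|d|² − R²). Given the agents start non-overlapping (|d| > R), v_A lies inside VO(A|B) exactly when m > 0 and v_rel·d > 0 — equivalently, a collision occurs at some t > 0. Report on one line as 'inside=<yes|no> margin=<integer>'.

d = (23, -1),  |d|² = 530;  R = 5+7 = 12,  c = 530−12² = 386
v_rel = (8, 0),  |v_rel|² = 64;  v_rel·d = (8)·(23) + (0)·(-1) = 184
64·t² − 368·t + 386 = 0  ⇒  m = 184² − 64·386 = 9152
m = 9152 > 0,  v_rel·d = 184 > 0  ⇒  inside

inside=yes margin=9152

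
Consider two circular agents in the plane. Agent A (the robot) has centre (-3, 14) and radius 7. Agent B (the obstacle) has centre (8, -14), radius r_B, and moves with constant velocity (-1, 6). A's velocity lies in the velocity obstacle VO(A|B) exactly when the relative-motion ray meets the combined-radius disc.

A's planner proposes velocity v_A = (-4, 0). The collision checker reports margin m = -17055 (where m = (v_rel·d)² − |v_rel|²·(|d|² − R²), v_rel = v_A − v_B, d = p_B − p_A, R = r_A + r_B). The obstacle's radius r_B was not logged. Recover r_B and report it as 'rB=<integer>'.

m = -17055
d = (11, -28);  v_rel = (-3, -6),  |v_rel|² = 45
v_rel×d = (-3)·(-28) − (-6)·(11) = 150
since m = R²·45 − 150²:  R² = (22500 + -17055) / 45 = 121
R = √121 = 11  ⇒  r_B = 11 − 7 = 4

rB=4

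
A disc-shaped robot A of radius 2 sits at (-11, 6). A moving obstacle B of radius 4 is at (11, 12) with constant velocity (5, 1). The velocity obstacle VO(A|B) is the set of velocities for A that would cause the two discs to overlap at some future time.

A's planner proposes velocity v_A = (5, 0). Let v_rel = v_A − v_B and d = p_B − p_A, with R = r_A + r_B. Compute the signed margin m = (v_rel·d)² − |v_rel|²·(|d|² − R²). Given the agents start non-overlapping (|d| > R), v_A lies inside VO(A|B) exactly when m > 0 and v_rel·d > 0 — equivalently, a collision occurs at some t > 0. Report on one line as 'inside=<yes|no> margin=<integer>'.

d = (22, 6),  |d|² = 520;  R = 2+4 = 6,  c = 520−6² = 484
v_rel = (0, -1),  |v_rel|² = 1;  v_rel·d = (0)·(22) + (-1)·(6) = -6
1·t² + 12·t + 484 = 0  ⇒  m = (-6)² − 1·484 = -448
m = -448 < 0,  v_rel·d = -6 < 0  ⇒  outside

inside=no margin=-448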